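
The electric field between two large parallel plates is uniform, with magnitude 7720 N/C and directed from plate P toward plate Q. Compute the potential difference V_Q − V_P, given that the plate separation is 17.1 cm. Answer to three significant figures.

-1320 V

In a uniform field, potential decreases in the direction of E: ΔV = −E·d for a displacement d parallel to E.
Going from P to Q is a displacement of 17.1 cm along the field, so V_Q − V_P = −Ed = -1320 V.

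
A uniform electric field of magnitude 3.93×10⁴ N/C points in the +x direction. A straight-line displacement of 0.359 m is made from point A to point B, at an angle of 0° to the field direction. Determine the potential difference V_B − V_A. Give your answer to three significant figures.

Only the component of displacement along E changes the potential: ΔV = −E·d·cosθ.
ΔV = −(3.93×10⁴ V/m)(0.359 m)cos0° = -1.41×10⁴ V.

-1.41×10⁴ V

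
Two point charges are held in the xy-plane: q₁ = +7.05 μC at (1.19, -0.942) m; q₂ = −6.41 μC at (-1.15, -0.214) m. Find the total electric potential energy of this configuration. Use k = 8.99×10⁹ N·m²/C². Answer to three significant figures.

The assembly work is the sum of pairwise potential energies, U = Σ_{i<j} kqᵢqⱼ/rᵢⱼ.
Pair separations: r₁₂ = 2.45 m.
U = (-0.166) = -0.166 J.

-0.166 J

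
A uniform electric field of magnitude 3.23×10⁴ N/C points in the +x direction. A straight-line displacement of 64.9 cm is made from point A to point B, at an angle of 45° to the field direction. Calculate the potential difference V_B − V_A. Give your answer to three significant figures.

-1.48×10⁴ V

Only the component of displacement along E changes the potential: ΔV = −E·d·cosθ.
ΔV = −(3.23×10⁴ V/m)(0.649 m)cos45° = -1.48×10⁴ V.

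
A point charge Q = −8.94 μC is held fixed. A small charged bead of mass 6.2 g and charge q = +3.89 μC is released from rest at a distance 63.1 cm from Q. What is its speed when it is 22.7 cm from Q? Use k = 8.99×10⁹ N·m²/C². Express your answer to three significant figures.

16.9 m/s

Only the electrostatic force acts, so mechanical energy is conserved: ½mv² = U₁ − U₂ = kQq(1/r₁ − 1/r₂).
U₁ − U₂ = (8.99×10⁹ N·m²/C²)(-8.94×10⁻⁶ C)(3.89×10⁻⁶ C)(1/0.631 − 1/0.227) = 0.882 J.
v = √(2·0.882/6.20×10⁻³) = 16.9 m/s.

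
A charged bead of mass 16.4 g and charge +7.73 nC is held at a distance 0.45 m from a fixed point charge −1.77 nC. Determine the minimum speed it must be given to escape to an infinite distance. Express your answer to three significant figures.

To just escape, total mechanical energy must reach zero at infinity: ½mv²_min + U = 0, so ½mv²_min = −U = |kQq|/r.
|U| = |kQq|/r = (8.99×10⁹ N·m²/C²)(1.77×10⁻⁹)(7.73×10⁻⁹)/(0.450) = 2.73×10⁻⁷ J.
v_min = √(2|U|/m) = √(2·2.73×10⁻⁷/0.0164) = 5.77×10⁻³ m/s.

5.77×10⁻³ m/s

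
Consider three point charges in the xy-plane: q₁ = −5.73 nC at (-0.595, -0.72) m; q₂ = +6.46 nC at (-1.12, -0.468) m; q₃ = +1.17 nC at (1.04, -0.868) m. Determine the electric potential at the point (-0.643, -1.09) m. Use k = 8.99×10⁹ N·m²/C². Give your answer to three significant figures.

Electric potential is a scalar, so the contributions from each charge add algebraically: V = Σ kqᵢ/rᵢ.
Distances from the field point to each charge: r₁ = 0.373 m, r₂ = 0.784 m, r₃ = 1.70 m.
V = k[(-5.73×10⁻⁹)/(0.373) + (6.46×10⁻⁹)/(0.784) + (1.17×10⁻⁹)/(1.70)] = -57.8 V.

-57.8 V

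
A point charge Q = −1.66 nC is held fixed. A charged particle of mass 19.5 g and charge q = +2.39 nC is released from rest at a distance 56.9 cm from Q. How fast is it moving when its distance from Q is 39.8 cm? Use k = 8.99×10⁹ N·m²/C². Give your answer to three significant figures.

1.66×10⁻³ m/s

Only the electrostatic force acts, so mechanical energy is conserved: ½mv² = U₁ − U₂ = kQq(1/r₁ − 1/r₂).
U₁ − U₂ = (8.99×10⁹ N·m²/C²)(-1.66×10⁻⁹ C)(2.39×10⁻⁹ C)(1/0.569 − 1/0.398) = 2.69×10⁻⁸ J.
v = √(2·2.69×10⁻⁸/0.0195) = 1.66×10⁻³ m/s.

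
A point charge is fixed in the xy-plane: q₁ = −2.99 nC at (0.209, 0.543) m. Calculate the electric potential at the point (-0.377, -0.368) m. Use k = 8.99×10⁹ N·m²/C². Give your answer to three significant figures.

The total potential is the scalar sum of each charge's contribution, V = Σ kqᵢ/rᵢ.
Distances from the field point to each charge: r₁ = 1.08 m.
V = k[(-2.99×10⁻⁹)/(1.08)] = -24.8 V.

-24.8 V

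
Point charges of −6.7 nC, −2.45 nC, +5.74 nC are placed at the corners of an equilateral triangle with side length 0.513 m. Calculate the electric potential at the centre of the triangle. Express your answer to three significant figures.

-104 V

Electric potential is a scalar, so the contributions from each charge add algebraically: V = Σ kqᵢ/rᵢ.
The distance from each vertex to the centroid is a/√3 = 0.296 m.
V = k[(-6.70×10⁻⁹)/(0.296) + (-2.45×10⁻⁹)/(0.296) + (5.74×10⁻⁹)/(0.296)] = -104 V.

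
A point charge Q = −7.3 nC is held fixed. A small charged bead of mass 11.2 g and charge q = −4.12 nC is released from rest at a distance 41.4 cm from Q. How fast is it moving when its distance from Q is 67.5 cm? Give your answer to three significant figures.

Only the electrostatic force acts, so mechanical energy is conserved: ½mv² = U₁ − U₂ = kQq(1/r₁ − 1/r₂).
U₁ − U₂ = (8.99×10⁹ N·m²/C²)(-7.30×10⁻⁹ C)(-4.12×10⁻⁹ C)(1/0.414 − 1/0.675) = 2.53×10⁻⁷ J.
v = √(2·2.53×10⁻⁷/0.0112) = 6.72×10⁻³ m/s.

6.72×10⁻³ m/s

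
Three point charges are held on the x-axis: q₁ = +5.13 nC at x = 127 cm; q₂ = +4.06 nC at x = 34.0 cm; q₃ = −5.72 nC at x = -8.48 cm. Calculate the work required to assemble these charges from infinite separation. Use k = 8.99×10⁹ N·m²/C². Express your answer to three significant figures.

The assembly work is the sum of pairwise potential energies, U = Σ_{i<j} kqᵢqⱼ/rᵢⱼ.
Pair separations: r₁₂ = 0.930 m, r₁₃ = 1.35 m, r₂₃ = 0.425 m.
U = (2.01×10⁻⁷) + (-1.95×10⁻⁷) + (-4.91×10⁻⁷) = -4.85×10⁻⁷ J.

-4.85×10⁻⁷ J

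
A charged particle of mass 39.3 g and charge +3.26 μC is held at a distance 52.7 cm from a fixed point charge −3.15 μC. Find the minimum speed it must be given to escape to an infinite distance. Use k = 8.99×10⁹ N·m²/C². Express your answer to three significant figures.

To just escape, total mechanical energy must reach zero at infinity: ½mv²_min + U = 0, so ½mv²_min = −U = |kQq|/r.
|U| = |kQq|/r = (8.99×10⁹ N·m²/C²)(3.15×10⁻⁶)(3.26×10⁻⁶)/(0.527) = 0.175 J.
v_min = √(2|U|/m) = √(2·0.175/0.0393) = 2.99 m/s.

2.99 m/s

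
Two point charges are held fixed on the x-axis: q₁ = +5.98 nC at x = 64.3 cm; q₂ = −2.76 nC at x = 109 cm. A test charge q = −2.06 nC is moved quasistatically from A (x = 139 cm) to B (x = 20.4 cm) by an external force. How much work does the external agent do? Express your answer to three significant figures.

For quasistatic motion the external work equals the change in potential energy: W_ext = qΔV = q(V_B − V_A).
At A: distances to the source charges are 0.747 m, 0.300 m; V_A = Σ kqᵢ/rᵢ = -10.7 V.
At B: distances to the source charges are 0.439 m, 0.886 m; V_B = Σ kqᵢ/rᵢ = 94.5 V.
ΔV = V_B − V_A = 105 V.
W_ext = qΔV = (-2.06×10⁻⁹ C)(105 V) = -2.17×10⁻⁷ J.

-2.17×10⁻⁷ J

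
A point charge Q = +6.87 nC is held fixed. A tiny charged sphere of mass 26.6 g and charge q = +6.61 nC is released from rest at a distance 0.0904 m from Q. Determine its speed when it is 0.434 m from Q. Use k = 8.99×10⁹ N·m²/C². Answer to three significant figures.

Only the electrostatic force acts, so mechanical energy is conserved: ½mv² = U₁ − U₂ = kQq(1/r₁ − 1/r₂).
U₁ − U₂ = (8.99×10⁹ N·m²/C²)(6.87×10⁻⁹ C)(6.61×10⁻⁹ C)(1/0.0904 − 1/0.434) = 3.58×10⁻⁶ J.
v = √(2·3.58×10⁻⁶/0.0266) = 0.0164 m/s.

0.0164 m/s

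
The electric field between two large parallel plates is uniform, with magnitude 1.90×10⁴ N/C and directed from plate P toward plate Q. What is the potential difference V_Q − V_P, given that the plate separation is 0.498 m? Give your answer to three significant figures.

-9460 V

In a uniform field, potential decreases in the direction of E: ΔV = −E·d for a displacement d parallel to E.
Going from P to Q is a displacement of 0.498 m along the field, so V_Q − V_P = −Ed = -9460 V.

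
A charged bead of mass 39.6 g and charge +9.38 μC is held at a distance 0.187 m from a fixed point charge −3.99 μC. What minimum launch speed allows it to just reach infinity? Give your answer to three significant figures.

9.53 m/s

To just escape, total mechanical energy must reach zero at infinity: ½mv²_min + U = 0, so ½mv²_min = −U = |kQq|/r.
|U| = |kQq|/r = (8.99×10⁹ N·m²/C²)(3.99×10⁻⁶)(9.38×10⁻⁶)/(0.187) = 1.80 J.
v_min = √(2|U|/m) = √(2·1.80/0.0396) = 9.53 m/s.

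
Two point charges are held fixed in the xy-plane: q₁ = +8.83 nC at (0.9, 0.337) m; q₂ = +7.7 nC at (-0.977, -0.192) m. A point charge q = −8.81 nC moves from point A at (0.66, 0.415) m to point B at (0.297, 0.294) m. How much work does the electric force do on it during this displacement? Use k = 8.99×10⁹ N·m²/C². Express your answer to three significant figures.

The work done by the electric force is W_field = −ΔU = −q(V_B − V_A) = q(V_A − V_B).
At A: distances to the source charges are 0.252 m, 1.75 m; V_A = Σ kqᵢ/rᵢ = 354 V.
At B: distances to the source charges are 0.605 m, 1.36 m; V_B = Σ kqᵢ/rᵢ = 182 V.
ΔV = V_B − V_A = -172 V.
W_field = −qΔV = −(-8.81×10⁻⁹ C)(-172 V) = -1.52×10⁻⁶ J.

-1.52×10⁻⁶ J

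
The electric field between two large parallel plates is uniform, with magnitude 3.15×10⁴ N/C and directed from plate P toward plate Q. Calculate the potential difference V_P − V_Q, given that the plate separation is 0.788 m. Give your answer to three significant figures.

2.48×10⁴ V

In a uniform field, potential decreases in the direction of E: ΔV = −E·d for a displacement d parallel to E.
Going from Q to P is a displacement of 0.788 m opposite to the field, so V_P − V_Q = +Ed = 2.48×10⁴ V.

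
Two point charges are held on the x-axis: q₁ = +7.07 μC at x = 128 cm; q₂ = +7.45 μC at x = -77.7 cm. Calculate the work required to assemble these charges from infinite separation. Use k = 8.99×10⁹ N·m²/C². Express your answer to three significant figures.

0.230 J

The assembly work is the sum of pairwise potential energies, U = Σ_{i<j} kqᵢqⱼ/rᵢⱼ.
Pair separations: r₁₂ = 2.06 m.
U = (0.230) = 0.230 J.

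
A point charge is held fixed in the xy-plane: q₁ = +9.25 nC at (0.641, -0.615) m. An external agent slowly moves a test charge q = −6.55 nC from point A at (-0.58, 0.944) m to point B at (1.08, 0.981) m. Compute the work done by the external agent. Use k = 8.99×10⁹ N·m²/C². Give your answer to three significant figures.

-5.40×10⁻⁸ J

For quasistatic motion the external work equals the change in potential energy: W_ext = qΔV = q(V_B − V_A).
At A: distance to the source charge is 1.98 m; V_A = kq₁/r = 42.0 V.
At B: distance to the source charge is 1.66 m; V_B = kq₁/r = 50.2 V.
ΔV = V_B − V_A = 8.24 V.
W_ext = qΔV = (-6.55×10⁻⁹ C)(8.24 V) = -5.40×10⁻⁸ J.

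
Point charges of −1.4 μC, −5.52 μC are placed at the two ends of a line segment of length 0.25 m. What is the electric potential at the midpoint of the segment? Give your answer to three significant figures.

Electric potential is a scalar, so the contributions from each charge add algebraically: V = Σ kqᵢ/rᵢ.
Each charge is 0.125 m from the midpoint.
V = k[(-1.40×10⁻⁶)/(0.125) + (-5.52×10⁻⁶)/(0.125)] = -4.98×10⁵ V.

-4.98×10⁵ V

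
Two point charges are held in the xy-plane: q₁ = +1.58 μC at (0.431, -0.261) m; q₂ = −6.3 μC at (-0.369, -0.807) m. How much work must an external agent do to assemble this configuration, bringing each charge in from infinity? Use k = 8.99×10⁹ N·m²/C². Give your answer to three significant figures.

The assembly work is the sum of pairwise potential energies, U = Σ_{i<j} kqᵢqⱼ/rᵢⱼ.
Pair separations: r₁₂ = 0.969 m.
U = (-0.0924) = -0.0924 J.

-0.0924 J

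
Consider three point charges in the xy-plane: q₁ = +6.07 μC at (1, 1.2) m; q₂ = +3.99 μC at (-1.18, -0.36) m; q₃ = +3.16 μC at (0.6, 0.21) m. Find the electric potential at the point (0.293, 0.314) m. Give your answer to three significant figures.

1.58×10⁵ V

The total potential is the scalar sum of each charge's contribution, V = Σ kqᵢ/rᵢ.
Distances from the field point to each charge: r₁ = 1.13 m, r₂ = 1.62 m, r₃ = 0.324 m.
V = k[(6.07×10⁻⁶)/(1.13) + (3.99×10⁻⁶)/(1.62) + (3.16×10⁻⁶)/(0.324)] = 1.58×10⁵ V.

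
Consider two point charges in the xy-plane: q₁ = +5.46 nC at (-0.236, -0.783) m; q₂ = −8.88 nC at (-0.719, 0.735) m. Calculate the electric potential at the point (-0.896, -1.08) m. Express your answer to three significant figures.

The total potential is the scalar sum of each charge's contribution, V = Σ kqᵢ/rᵢ.
Distances from the field point to each charge: r₁ = 0.724 m, r₂ = 1.82 m.
V = k[(5.46×10⁻⁹)/(0.724) + (-8.88×10⁻⁹)/(1.82)] = 24.0 V.

24.0 V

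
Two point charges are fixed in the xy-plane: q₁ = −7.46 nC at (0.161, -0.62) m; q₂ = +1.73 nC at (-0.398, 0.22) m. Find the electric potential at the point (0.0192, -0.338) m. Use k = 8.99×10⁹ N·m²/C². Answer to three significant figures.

The total potential is the scalar sum of each charge's contribution, V = Σ kqᵢ/rᵢ.
Distances from the field point to each charge: r₁ = 0.316 m, r₂ = 0.697 m.
V = k[(-7.46×10⁻⁹)/(0.316) + (1.73×10⁻⁹)/(0.697)] = -190 V.

-190 V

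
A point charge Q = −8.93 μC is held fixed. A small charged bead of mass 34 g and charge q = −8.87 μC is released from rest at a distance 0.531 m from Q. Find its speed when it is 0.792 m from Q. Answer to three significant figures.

Only the electrostatic force acts, so mechanical energy is conserved: ½mv² = U₁ − U₂ = kQq(1/r₁ − 1/r₂).
U₁ − U₂ = (8.99×10⁹ N·m²/C²)(-8.93×10⁻⁶ C)(-8.87×10⁻⁶ C)(1/0.531 − 1/0.792) = 0.442 J.
v = √(2·0.442/0.0340) = 5.10 m/s.

5.10 m/s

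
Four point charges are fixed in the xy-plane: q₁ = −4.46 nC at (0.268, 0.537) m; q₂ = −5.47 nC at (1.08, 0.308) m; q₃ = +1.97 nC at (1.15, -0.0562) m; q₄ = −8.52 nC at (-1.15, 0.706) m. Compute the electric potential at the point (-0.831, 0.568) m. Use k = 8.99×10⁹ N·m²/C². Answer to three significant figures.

Electric potential is a scalar, so the contributions from each charge add algebraically: V = Σ kqᵢ/rᵢ.
Distances from the field point to each charge: r₁ = 1.10 m, r₂ = 1.93 m, r₃ = 2.08 m, r₄ = 0.348 m.
V = k[(-4.46×10⁻⁹)/(1.10) + (-5.47×10⁻⁹)/(1.93) + (1.97×10⁻⁹)/(2.08) + (-8.52×10⁻⁹)/(0.348)] = -274 V.

-274 V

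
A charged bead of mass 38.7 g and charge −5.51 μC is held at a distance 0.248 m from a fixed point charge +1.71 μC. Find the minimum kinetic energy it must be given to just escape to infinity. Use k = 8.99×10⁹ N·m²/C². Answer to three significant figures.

To just escape, total mechanical energy must reach zero at infinity: ½mv²_min + U = 0, so ½mv²_min = −U = |kQq|/r.
|U| = |kQq|/r = (8.99×10⁹ N·m²/C²)(1.71×10⁻⁶)(5.51×10⁻⁶)/(0.248) = 0.342 J.

0.342 J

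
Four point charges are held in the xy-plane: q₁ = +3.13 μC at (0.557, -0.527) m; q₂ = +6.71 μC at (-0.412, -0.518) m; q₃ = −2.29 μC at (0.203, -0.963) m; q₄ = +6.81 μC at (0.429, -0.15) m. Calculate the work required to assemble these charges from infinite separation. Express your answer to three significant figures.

0.661 J

The assembly work is the sum of pairwise potential energies, U = Σ_{i<j} kqᵢqⱼ/rᵢⱼ.
Pair separations: r₁₂ = 0.969 m, r₁₃ = 0.562 m, r₁₄ = 0.398 m, r₂₃ = 0.759 m, r₂₄ = 0.918 m, r₃₄ = 0.844 m.
Summing all 6 pair terms gives U = 0.661 J.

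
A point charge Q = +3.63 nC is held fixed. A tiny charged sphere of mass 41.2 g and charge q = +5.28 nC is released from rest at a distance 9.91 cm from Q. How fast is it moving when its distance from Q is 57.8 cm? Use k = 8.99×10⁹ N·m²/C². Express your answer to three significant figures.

Only the electrostatic force acts, so mechanical energy is conserved: ½mv² = U₁ − U₂ = kQq(1/r₁ − 1/r₂).
U₁ − U₂ = (8.99×10⁹ N·m²/C²)(3.63×10⁻⁹ C)(5.28×10⁻⁹ C)(1/0.0991 − 1/0.578) = 1.44×10⁻⁶ J.
v = √(2·1.44×10⁻⁶/0.0412) = 8.36×10⁻³ m/s.

8.36×10⁻³ m/s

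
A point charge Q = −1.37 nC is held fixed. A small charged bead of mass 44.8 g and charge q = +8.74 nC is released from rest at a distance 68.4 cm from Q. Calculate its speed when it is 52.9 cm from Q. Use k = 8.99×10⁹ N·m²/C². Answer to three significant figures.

Only the electrostatic force acts, so mechanical energy is conserved: ½mv² = U₁ − U₂ = kQq(1/r₁ − 1/r₂).
U₁ − U₂ = (8.99×10⁹ N·m²/C²)(-1.37×10⁻⁹ C)(8.74×10⁻⁹ C)(1/0.684 − 1/0.529) = 4.61×10⁻⁸ J.
v = √(2·4.61×10⁻⁸/0.0448) = 1.43×10⁻³ m/s.

1.43×10⁻³ m/s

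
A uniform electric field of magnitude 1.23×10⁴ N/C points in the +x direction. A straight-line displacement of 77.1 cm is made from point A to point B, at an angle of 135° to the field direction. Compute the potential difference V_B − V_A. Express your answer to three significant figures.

6710 V

Only the component of displacement along E changes the potential: ΔV = −E·d·cosθ.
ΔV = −(1.23×10⁴ V/m)(0.771 m)cos135° = 6710 V.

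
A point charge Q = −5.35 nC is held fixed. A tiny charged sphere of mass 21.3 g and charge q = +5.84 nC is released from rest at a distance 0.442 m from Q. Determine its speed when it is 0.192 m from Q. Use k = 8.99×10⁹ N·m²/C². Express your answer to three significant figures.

Only the electrostatic force acts, so mechanical energy is conserved: ½mv² = U₁ − U₂ = kQq(1/r₁ − 1/r₂).
U₁ − U₂ = (8.99×10⁹ N·m²/C²)(-5.35×10⁻⁹ C)(5.84×10⁻⁹ C)(1/0.442 − 1/0.192) = 8.27×10⁻⁷ J.
v = √(2·8.27×10⁻⁷/0.0213) = 8.81×10⁻³ m/s.

8.81×10⁻³ m/s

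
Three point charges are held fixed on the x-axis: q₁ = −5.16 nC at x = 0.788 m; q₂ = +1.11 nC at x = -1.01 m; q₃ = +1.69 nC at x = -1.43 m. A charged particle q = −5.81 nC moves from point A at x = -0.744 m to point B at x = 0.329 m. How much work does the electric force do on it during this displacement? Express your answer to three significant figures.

The work done by the electric force is W_field = −ΔU = −q(V_B − V_A) = q(V_A − V_B).
At A: distances to the source charges are 1.53 m, 0.266 m, 0.686 m; V_A = Σ kqᵢ/rᵢ = 29.4 V.
At B: distances to the source charges are 0.459 m, 1.34 m, 1.76 m; V_B = Σ kqᵢ/rᵢ = -85.0 V.
ΔV = V_B − V_A = -114 V.
W_field = −qΔV = −(-5.81×10⁻⁹ C)(-114 V) = -6.64×10⁻⁷ J.

-6.64×10⁻⁷ J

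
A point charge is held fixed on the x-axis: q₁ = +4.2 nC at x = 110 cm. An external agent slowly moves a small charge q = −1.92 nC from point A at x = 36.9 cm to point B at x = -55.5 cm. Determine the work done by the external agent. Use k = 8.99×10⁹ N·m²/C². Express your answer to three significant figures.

5.54×10⁻⁸ J

For quasistatic motion the external work equals the change in potential energy: W_ext = qΔV = q(V_B − V_A).
At A: distance to the source charge is 0.731 m; V_A = kq₁/r = 51.7 V.
At B: distance to the source charge is 1.66 m; V_B = kq₁/r = 22.8 V.
ΔV = V_B − V_A = -28.8 V.
W_ext = qΔV = (-1.92×10⁻⁹ C)(-28.8 V) = 5.54×10⁻⁸ J.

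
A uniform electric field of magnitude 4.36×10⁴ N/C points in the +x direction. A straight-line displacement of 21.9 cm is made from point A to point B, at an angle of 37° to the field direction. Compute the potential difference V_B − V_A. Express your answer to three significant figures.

-7630 V

Only the component of displacement along E changes the potential: ΔV = −E·d·cosθ.
ΔV = −(4.36×10⁴ V/m)(0.219 m)cos37° = -7630 V.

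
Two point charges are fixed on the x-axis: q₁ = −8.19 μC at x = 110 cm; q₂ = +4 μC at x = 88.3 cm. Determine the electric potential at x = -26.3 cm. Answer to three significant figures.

The total potential is the scalar sum of each charge's contribution, V = Σ kqᵢ/rᵢ.
Distances from the field point to each charge: r₁ = 1.36 m, r₂ = 1.15 m.
V = k[(-8.19×10⁻⁶)/(1.36) + (4.00×10⁻⁶)/(1.15)] = -2.26×10⁴ V.

-2.26×10⁴ V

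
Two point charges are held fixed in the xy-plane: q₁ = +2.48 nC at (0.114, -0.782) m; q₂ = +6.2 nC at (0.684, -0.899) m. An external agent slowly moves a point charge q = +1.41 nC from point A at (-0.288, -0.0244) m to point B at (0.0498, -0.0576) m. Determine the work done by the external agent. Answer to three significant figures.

2.11×10⁻⁸ J

For quasistatic motion the external work equals the change in potential energy: W_ext = qΔV = q(V_B − V_A).
At A: distances to the source charges are 0.858 m, 1.31 m; V_A = Σ kqᵢ/rᵢ = 68.6 V.
At B: distances to the source charges are 0.727 m, 1.05 m; V_B = Σ kqᵢ/rᵢ = 83.6 V.
ΔV = V_B − V_A = 14.9 V.
W_ext = qΔV = (1.41×10⁻⁹ C)(14.9 V) = 2.11×10⁻⁸ J.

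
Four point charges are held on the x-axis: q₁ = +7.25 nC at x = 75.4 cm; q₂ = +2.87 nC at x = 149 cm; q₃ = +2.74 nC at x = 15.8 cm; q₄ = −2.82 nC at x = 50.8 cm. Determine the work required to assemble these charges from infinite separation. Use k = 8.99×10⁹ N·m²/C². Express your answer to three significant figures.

The assembly work is the sum of pairwise potential energies, U = Σ_{i<j} kqᵢqⱼ/rᵢⱼ.
Pair separations: r₁₂ = 0.736 m, r₁₃ = 0.596 m, r₁₄ = 0.246 m, r₂₃ = 1.33 m, r₂₄ = 0.982 m, r₃₄ = 0.350 m.
Summing all 6 pair terms gives U = -4.13×10⁻⁷ J.

-4.13×10⁻⁷ J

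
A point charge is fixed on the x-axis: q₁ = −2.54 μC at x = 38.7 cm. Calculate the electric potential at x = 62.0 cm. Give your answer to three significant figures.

-9.80×10⁴ V

The total potential is the scalar sum of each charge's contribution, V = Σ kqᵢ/rᵢ.
V = k[(-2.54×10⁻⁶)/(0.233)] = -9.80×10⁴ V.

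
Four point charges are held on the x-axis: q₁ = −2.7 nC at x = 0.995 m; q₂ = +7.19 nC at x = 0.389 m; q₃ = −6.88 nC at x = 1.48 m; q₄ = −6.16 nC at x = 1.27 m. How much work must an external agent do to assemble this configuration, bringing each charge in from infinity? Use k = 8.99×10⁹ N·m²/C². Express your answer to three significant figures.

1.55×10⁻⁶ J

The assembly work is the sum of pairwise potential energies, U = Σ_{i<j} kqᵢqⱼ/rᵢⱼ.
Pair separations: r₁₂ = 0.606 m, r₁₃ = 0.485 m, r₁₄ = 0.275 m, r₂₃ = 1.09 m, r₂₄ = 0.881 m, r₃₄ = 0.210 m.
Summing all 6 pair terms gives U = 1.55×10⁻⁶ J.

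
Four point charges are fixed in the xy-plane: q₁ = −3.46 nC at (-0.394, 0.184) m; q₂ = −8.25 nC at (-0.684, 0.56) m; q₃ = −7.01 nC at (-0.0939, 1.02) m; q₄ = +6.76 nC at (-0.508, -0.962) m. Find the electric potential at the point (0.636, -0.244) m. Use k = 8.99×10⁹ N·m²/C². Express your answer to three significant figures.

-74.1 V

Electric potential is a scalar, so the contributions from each charge add algebraically: V = Σ kqᵢ/rᵢ.
Distances from the field point to each charge: r₁ = 1.12 m, r₂ = 1.55 m, r₃ = 1.46 m, r₄ = 1.35 m.
V = k[(-3.46×10⁻⁹)/(1.12) + (-8.25×10⁻⁹)/(1.55) + (-7.01×10⁻⁹)/(1.46) + (6.76×10⁻⁹)/(1.35)] = -74.1 V.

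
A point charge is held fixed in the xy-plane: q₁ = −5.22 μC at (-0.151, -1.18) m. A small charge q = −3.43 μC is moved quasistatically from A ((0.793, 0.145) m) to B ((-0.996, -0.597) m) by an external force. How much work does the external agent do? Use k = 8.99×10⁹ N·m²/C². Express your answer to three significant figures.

For quasistatic motion the external work equals the change in potential energy: W_ext = qΔV = q(V_B − V_A).
At A: distance to the source charge is 1.63 m; V_A = kq₁/r = -2.88×10⁴ V.
At B: distance to the source charge is 1.03 m; V_B = kq₁/r = -4.57×10⁴ V.
ΔV = V_B − V_A = -1.69×10⁴ V.
W_ext = qΔV = (-3.43×10⁻⁶ C)(-1.69×10⁴ V) = 0.0579 J.

0.0579 J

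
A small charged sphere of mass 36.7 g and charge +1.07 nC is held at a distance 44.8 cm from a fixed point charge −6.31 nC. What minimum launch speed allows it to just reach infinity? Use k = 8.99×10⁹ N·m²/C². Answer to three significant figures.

To just escape, total mechanical energy must reach zero at infinity: ½mv²_min + U = 0, so ½mv²_min = −U = |kQq|/r.
|U| = |kQq|/r = (8.99×10⁹ N·m²/C²)(6.31×10⁻⁹)(1.07×10⁻⁹)/(0.448) = 1.35×10⁻⁷ J.
v_min = √(2|U|/m) = √(2·1.35×10⁻⁷/0.0367) = 2.72×10⁻³ m/s.

2.72×10⁻³ m/s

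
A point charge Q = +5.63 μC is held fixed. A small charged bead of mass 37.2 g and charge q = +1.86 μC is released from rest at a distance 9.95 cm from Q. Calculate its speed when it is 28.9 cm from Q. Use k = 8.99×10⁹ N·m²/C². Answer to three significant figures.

5.78 m/s

Only the electrostatic force acts, so mechanical energy is conserved: ½mv² = U₁ − U₂ = kQq(1/r₁ − 1/r₂).
U₁ − U₂ = (8.99×10⁹ N·m²/C²)(5.63×10⁻⁶ C)(1.86×10⁻⁶ C)(1/0.0995 − 1/0.289) = 0.620 J.
v = √(2·0.620/0.0372) = 5.78 m/s.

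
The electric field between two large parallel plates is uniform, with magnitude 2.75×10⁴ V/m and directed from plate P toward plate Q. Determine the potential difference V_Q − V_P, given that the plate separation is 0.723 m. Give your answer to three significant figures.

In a uniform field, potential decreases in the direction of E: ΔV = −E·d for a displacement d parallel to E.
Going from P to Q is a displacement of 0.723 m along the field, so V_Q − V_P = −Ed = -1.99×10⁴ V.

-1.99×10⁴ V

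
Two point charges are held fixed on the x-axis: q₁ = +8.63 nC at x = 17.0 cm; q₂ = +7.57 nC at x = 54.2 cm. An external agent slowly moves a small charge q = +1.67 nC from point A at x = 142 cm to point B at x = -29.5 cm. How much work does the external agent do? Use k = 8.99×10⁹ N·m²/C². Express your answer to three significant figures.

For quasistatic motion the external work equals the change in potential energy: W_ext = qΔV = q(V_B − V_A).
At A: distances to the source charges are 1.25 m, 0.878 m; V_A = Σ kqᵢ/rᵢ = 140 V.
At B: distances to the source charges are 0.465 m, 0.837 m; V_B = Σ kqᵢ/rᵢ = 248 V.
ΔV = V_B − V_A = 109 V.
W_ext = qΔV = (1.67×10⁻⁹ C)(109 V) = 1.81×10⁻⁷ J.

1.81×10⁻⁷ J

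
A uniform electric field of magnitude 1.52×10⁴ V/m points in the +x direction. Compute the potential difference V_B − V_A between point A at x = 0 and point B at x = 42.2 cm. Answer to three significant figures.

-6410 V

In a uniform field, potential decreases in the direction of E: V_B − V_A = −E·Δx.
V_B − V_A = −(1.52×10⁴ V/m)(0.422 m) = -6410 V.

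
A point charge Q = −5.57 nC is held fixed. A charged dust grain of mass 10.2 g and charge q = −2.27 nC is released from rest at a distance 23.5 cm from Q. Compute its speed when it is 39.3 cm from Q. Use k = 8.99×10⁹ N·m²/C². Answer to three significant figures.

6.17×10⁻³ m/s

Only the electrostatic force acts, so mechanical energy is conserved: ½mv² = U₁ − U₂ = kQq(1/r₁ − 1/r₂).
U₁ − U₂ = (8.99×10⁹ N·m²/C²)(-5.57×10⁻⁹ C)(-2.27×10⁻⁹ C)(1/0.235 − 1/0.393) = 1.94×10⁻⁷ J.
v = √(2·1.94×10⁻⁷/0.0102) = 6.17×10⁻³ m/s.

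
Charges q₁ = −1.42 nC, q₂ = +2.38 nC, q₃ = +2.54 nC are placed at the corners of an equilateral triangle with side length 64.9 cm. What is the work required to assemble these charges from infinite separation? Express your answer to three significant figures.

The assembly work is the sum of pairwise potential energies, U = Σ_{i<j} kqᵢqⱼ/rᵢⱼ.
All three pair separations equal the side length, 0.649 m.
U = (-4.68×10⁻⁸) + (-5.00×10⁻⁸) + (8.37×10⁻⁸) = -1.30×10⁻⁸ J.

-1.30×10⁻⁸ J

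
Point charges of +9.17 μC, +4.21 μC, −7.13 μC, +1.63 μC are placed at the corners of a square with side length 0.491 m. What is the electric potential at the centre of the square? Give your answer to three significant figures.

Electric potential is a scalar, so the contributions from each charge add algebraically: V = Σ kqᵢ/rᵢ.
The distance from each corner to the centre is a√2/2 = 0.347 m.
V = k[(9.17×10⁻⁶)/(0.347) + (4.21×10⁻⁶)/(0.347) + (-7.13×10⁻⁶)/(0.347) + (1.63×10⁻⁶)/(0.347)] = 2.04×10⁵ V.

2.04×10⁵ V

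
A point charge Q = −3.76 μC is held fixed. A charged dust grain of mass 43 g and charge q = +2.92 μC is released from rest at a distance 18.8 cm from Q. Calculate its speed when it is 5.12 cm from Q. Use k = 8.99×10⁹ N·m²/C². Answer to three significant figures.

8.08 m/s

Only the electrostatic force acts, so mechanical energy is conserved: ½mv² = U₁ − U₂ = kQq(1/r₁ − 1/r₂).
U₁ − U₂ = (8.99×10⁹ N·m²/C²)(-3.76×10⁻⁶ C)(2.92×10⁻⁶ C)(1/0.188 − 1/0.0512) = 1.40 J.
v = √(2·1.40/0.0430) = 8.08 m/s.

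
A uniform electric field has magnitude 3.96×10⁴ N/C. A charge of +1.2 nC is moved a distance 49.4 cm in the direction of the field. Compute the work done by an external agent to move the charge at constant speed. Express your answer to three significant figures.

-2.35×10⁻⁵ J

The potential change for a displacement 49.4 cm in the direction of the field is ΔV = −Ed = -1.96×10⁴ V.
W_ext = qΔV = -2.35×10⁻⁵ J.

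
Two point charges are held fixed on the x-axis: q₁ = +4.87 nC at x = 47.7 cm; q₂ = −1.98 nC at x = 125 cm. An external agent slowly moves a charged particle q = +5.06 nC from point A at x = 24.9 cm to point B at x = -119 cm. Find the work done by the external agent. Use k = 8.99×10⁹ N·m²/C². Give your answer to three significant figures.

-7.86×10⁻⁷ J

For quasistatic motion the external work equals the change in potential energy: W_ext = qΔV = q(V_B − V_A).
At A: distances to the source charges are 0.228 m, 1.00 m; V_A = Σ kqᵢ/rᵢ = 174 V.
At B: distances to the source charges are 1.67 m, 2.44 m; V_B = Σ kqᵢ/rᵢ = 19.0 V.
ΔV = V_B − V_A = -155 V.
W_ext = qΔV = (5.06×10⁻⁹ C)(-155 V) = -7.86×10⁻⁷ J.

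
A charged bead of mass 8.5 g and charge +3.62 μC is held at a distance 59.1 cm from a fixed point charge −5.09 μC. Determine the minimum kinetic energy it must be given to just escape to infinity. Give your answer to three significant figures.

To just escape, total mechanical energy must reach zero at infinity: ½mv²_min + U = 0, so ½mv²_min = −U = |kQq|/r.
|U| = |kQq|/r = (8.99×10⁹ N·m²/C²)(5.09×10⁻⁶)(3.62×10⁻⁶)/(0.591) = 0.280 J.

0.280 J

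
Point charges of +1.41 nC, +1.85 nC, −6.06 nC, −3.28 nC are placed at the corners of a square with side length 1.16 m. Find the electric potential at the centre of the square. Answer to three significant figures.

-66.6 V

Electric potential is a scalar, so the contributions from each charge add algebraically: V = Σ kqᵢ/rᵢ.
The distance from each corner to the centre is a√2/2 = 0.820 m.
V = k[(1.41×10⁻⁹)/(0.820) + (1.85×10⁻⁹)/(0.820) + (-6.06×10⁻⁹)/(0.820) + (-3.28×10⁻⁹)/(0.820)] = -66.6 V.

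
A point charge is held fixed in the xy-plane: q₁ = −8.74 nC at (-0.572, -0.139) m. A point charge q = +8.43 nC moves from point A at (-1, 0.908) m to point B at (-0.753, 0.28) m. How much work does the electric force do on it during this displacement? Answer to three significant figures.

8.66×10⁻⁷ J

The work done by the electric force is W_field = −ΔU = −q(V_B − V_A) = q(V_A − V_B).
At A: distance to the source charge is 1.13 m; V_A = kq₁/r = -69.5 V.
At B: distance to the source charge is 0.456 m; V_B = kq₁/r = -172 V.
ΔV = V_B − V_A = -103 V.
W_field = −qΔV = −(8.43×10⁻⁹ C)(-103 V) = 8.66×10⁻⁷ J.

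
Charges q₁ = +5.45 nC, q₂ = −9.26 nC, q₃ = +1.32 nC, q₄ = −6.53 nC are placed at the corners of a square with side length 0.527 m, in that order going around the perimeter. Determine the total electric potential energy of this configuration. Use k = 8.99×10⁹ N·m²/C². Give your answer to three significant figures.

The assembly work is the sum of pairwise potential energies, U = Σ_{i<j} kqᵢqⱼ/rᵢⱼ.
The four side pairs have separation 0.527 m and the two diagonal pairs 0.745 m.
Summing all 6 pair terms gives U = -1.01×10⁻⁶ J.

-1.01×10⁻⁶ J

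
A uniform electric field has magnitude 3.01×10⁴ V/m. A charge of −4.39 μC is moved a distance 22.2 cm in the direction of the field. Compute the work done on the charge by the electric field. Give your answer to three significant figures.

-0.0293 J

The potential change for a displacement 22.2 cm in the direction of the field is ΔV = −Ed = -6680 V.
W_field = −qΔV = -0.0293 J.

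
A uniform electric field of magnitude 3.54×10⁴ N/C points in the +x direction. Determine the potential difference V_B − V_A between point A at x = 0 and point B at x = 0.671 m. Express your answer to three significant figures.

-2.38×10⁴ V

In a uniform field, potential decreases in the direction of E: V_B − V_A = −E·Δx.
V_B − V_A = −(3.54×10⁴ V/m)(0.671 m) = -2.38×10⁴ V.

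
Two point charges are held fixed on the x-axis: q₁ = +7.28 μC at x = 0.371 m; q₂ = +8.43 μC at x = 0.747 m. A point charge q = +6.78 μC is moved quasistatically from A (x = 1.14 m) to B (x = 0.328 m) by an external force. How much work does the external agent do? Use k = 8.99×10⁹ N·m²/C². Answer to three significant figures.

For quasistatic motion the external work equals the change in potential energy: W_ext = qΔV = q(V_B − V_A).
At A: distances to the source charges are 0.769 m, 0.393 m; V_A = Σ kqᵢ/rᵢ = 2.78×10⁵ V.
At B: distances to the source charges are 0.0430 m, 0.419 m; V_B = Σ kqᵢ/rᵢ = 1.70×10⁶ V.
ΔV = V_B − V_A = 1.42×10⁶ V.
W_ext = qΔV = (6.78×10⁻⁶ C)(1.42×10⁶ V) = 9.66 J.

9.66 J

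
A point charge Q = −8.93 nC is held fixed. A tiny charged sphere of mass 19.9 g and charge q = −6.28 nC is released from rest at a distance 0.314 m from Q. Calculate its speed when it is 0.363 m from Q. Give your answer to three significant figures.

4.67×10⁻³ m/s

Only the electrostatic force acts, so mechanical energy is conserved: ½mv² = U₁ − U₂ = kQq(1/r₁ − 1/r₂).
U₁ − U₂ = (8.99×10⁹ N·m²/C²)(-8.93×10⁻⁹ C)(-6.28×10⁻⁹ C)(1/0.314 − 1/0.363) = 2.17×10⁻⁷ J.
v = √(2·2.17×10⁻⁷/0.0199) = 4.67×10⁻³ m/s.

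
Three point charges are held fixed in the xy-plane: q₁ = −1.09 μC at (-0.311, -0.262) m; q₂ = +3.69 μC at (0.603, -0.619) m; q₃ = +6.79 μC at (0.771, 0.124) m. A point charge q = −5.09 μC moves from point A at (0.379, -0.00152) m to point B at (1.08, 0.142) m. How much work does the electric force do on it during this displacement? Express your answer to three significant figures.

The work done by the electric force is W_field = −ΔU = −q(V_B − V_A) = q(V_A − V_B).
At A: distances to the source charges are 0.738 m, 0.657 m, 0.412 m; V_A = Σ kqᵢ/rᵢ = 1.86×10⁵ V.
At B: distances to the source charges are 1.45 m, 0.898 m, 0.310 m; V_B = Σ kqᵢ/rᵢ = 2.27×10⁵ V.
ΔV = V_B − V_A = 4.19×10⁴ V.
W_field = −qΔV = −(-5.09×10⁻⁶ C)(4.19×10⁴ V) = 0.213 J.

0.213 J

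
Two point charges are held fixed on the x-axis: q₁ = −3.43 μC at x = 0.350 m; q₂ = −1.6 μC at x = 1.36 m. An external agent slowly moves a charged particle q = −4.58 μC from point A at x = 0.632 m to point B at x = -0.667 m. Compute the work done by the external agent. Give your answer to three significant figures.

For quasistatic motion the external work equals the change in potential energy: W_ext = qΔV = q(V_B − V_A).
At A: distances to the source charges are 0.282 m, 0.728 m; V_A = Σ kqᵢ/rᵢ = -1.29×10⁵ V.
At B: distances to the source charges are 1.02 m, 2.03 m; V_B = Σ kqᵢ/rᵢ = -3.74×10⁴ V.
ΔV = V_B − V_A = 9.17×10⁴ V.
W_ext = qΔV = (-4.58×10⁻⁶ C)(9.17×10⁴ V) = -0.420 J.

-0.420 J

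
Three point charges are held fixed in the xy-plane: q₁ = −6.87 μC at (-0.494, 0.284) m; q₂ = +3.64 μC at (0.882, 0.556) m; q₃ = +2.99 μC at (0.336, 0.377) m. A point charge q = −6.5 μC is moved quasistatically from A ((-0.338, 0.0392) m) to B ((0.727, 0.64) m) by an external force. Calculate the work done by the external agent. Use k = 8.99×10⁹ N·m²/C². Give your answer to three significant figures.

For quasistatic motion the external work equals the change in potential energy: W_ext = qΔV = q(V_B − V_A).
At A: distances to the source charges are 0.290 m, 1.32 m, 0.754 m; V_A = Σ kqᵢ/rᵢ = -1.52×10⁵ V.
At B: distances to the source charges are 1.27 m, 0.176 m, 0.471 m; V_B = Σ kqᵢ/rᵢ = 1.94×10⁵ V.
ΔV = V_B − V_A = 3.47×10⁵ V.
W_ext = qΔV = (-6.50×10⁻⁶ C)(3.47×10⁵ V) = -2.25 J.

-2.25 J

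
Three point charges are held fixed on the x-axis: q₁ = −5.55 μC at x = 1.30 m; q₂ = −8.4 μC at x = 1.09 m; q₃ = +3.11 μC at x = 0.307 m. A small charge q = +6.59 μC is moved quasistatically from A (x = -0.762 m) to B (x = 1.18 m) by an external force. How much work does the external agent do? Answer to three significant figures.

-7.80 J

For quasistatic motion the external work equals the change in potential energy: W_ext = qΔV = q(V_B − V_A).
At A: distances to the source charges are 2.06 m, 1.85 m, 1.07 m; V_A = Σ kqᵢ/rᵢ = -3.88×10⁴ V.
At B: distances to the source charges are 0.120 m, 0.0900 m, 0.873 m; V_B = Σ kqᵢ/rᵢ = -1.22×10⁶ V.
ΔV = V_B − V_A = -1.18×10⁶ V.
W_ext = qΔV = (6.59×10⁻⁶ C)(-1.18×10⁶ V) = -7.80 J.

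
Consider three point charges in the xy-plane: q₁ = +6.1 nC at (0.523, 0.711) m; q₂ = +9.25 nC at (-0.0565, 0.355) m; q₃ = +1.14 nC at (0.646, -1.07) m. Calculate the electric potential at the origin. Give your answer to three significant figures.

302 V

Electric potential is a scalar, so the contributions from each charge add algebraically: V = Σ kqᵢ/rᵢ.
Distances from the field point to each charge: r₁ = 0.883 m, r₂ = 0.359 m, r₃ = 1.25 m.
V = k[(6.10×10⁻⁹)/(0.883) + (9.25×10⁻⁹)/(0.359) + (1.14×10⁻⁹)/(1.25)] = 302 V.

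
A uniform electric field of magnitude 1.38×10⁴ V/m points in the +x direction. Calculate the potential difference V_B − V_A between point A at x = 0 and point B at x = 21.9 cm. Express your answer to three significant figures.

-3020 V

In a uniform field, potential decreases in the direction of E: V_B − V_A = −E·Δx.
V_B − V_A = −(1.38×10⁴ V/m)(0.219 m) = -3020 V.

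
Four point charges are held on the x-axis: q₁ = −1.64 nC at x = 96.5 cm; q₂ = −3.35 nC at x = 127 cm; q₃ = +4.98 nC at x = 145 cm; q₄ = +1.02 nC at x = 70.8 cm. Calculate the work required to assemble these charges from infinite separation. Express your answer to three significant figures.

The work to assemble the configuration equals its total potential energy, U = Σ kqᵢqⱼ/rᵢⱼ over all pairs.
Pair separations: r₁₂ = 0.305 m, r₁₃ = 0.485 m, r₁₄ = 0.257 m, r₂₃ = 0.180 m, r₂₄ = 0.562 m, r₃₄ = 0.742 m.
Summing all 6 pair terms gives U = -8.74×10⁻⁷ J.

-8.74×10⁻⁷ J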